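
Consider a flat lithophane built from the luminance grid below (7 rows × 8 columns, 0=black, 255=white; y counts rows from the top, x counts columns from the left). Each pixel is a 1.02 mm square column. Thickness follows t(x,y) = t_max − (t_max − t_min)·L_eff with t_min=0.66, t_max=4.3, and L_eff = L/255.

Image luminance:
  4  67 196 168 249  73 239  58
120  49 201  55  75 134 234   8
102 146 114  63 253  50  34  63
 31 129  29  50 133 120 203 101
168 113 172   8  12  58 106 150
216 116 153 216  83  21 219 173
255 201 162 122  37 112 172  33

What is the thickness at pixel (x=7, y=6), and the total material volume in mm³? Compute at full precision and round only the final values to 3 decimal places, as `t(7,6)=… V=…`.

t(7,6)=3.829 V=152.080

span = t_max - t_min = 4.3 - 0.66 = 3.640
L(7,6) = 33, L_eff = 33/255 = 0.129412
t(7,6) = 4.3 - 3.640·0.129412 = 3.829
Σt over all 7·8 pixels = 931861/6375 ≈ 146.1742745
V = pitch²·Σt = 1.02²·931861/6375 = 152.080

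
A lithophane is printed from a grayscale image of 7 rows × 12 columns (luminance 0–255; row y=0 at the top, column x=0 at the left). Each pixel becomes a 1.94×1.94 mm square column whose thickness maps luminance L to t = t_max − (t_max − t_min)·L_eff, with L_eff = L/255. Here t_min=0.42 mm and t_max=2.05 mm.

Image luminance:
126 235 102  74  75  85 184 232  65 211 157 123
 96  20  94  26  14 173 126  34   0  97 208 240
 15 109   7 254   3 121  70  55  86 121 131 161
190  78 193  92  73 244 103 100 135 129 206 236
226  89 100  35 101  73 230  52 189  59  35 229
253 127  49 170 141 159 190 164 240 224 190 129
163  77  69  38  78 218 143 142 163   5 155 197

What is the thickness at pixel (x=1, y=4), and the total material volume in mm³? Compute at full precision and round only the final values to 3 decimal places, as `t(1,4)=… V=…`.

t(1,4)=1.481 V=392.818

span = t_max - t_min = 2.05 - 0.42 = 1.630
L(1,4) = 89, L_eff = 89/255 = 0.349020
t(1,4) = 2.05 - 1.630·0.349020 = 1.481
Σt over all 7·12 pixels = 887169/8500 ≈ 104.3728235
V = pitch²·Σt = 1.94²·887169/8500 = 392.818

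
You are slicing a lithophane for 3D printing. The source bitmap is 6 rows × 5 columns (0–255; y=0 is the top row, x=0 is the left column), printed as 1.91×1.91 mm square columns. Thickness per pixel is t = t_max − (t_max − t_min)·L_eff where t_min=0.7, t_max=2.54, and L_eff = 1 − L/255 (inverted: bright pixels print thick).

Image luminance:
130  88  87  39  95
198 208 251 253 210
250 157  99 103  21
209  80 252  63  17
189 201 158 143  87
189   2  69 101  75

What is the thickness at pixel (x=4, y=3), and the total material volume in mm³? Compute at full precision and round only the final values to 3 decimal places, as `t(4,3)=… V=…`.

t(4,3)=0.823 V=182.536

span = t_max - t_min = 2.54 - 0.7 = 1.840
L(4,3) = 17, L_eff = 1 - 17/255 = 0.933333 (inverted)
t(4,3) = 2.54 - 1.840·0.933333 = 0.823
Σt over all 6·5 pixels = 318979/6375 ≈ 50.0359216
V = pitch²·Σt = 1.91²·318979/6375 = 182.536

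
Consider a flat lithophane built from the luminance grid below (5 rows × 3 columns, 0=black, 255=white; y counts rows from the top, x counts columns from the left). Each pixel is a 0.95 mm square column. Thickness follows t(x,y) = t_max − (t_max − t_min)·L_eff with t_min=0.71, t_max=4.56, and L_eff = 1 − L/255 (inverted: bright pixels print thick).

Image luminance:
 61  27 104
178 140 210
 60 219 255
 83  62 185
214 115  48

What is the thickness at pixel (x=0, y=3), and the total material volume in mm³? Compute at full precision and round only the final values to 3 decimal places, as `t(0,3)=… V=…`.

span = t_max - t_min = 4.56 - 0.71 = 3.850
L(0,3) = 83, L_eff = 1 - 83/255 = 0.674510 (inverted)
t(0,3) = 4.56 - 3.850·0.674510 = 1.963
Σt over all 5·3 pixels = 51328/1275 ≈ 40.2572549
V = pitch²·Σt = 0.95²·51328/1275 = 36.332

t(0,3)=1.963 V=36.332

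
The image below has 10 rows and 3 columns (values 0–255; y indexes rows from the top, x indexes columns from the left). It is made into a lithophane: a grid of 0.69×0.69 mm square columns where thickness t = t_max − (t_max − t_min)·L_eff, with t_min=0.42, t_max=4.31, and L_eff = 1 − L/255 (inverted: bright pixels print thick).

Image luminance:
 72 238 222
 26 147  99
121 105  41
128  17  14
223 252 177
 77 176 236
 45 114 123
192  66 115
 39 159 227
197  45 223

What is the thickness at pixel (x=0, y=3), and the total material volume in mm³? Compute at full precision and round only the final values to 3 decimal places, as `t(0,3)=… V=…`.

t(0,3)=2.373 V=34.440

span = t_max - t_min = 4.31 - 0.42 = 3.890
L(0,3) = 128, L_eff = 1 - 128/255 = 0.498039 (inverted)
t(0,3) = 4.31 - 3.890·0.498039 = 2.373
Σt over all 10·3 pixels = 461156/6375 ≈ 72.3381961
V = pitch²·Σt = 0.69²·461156/6375 = 34.440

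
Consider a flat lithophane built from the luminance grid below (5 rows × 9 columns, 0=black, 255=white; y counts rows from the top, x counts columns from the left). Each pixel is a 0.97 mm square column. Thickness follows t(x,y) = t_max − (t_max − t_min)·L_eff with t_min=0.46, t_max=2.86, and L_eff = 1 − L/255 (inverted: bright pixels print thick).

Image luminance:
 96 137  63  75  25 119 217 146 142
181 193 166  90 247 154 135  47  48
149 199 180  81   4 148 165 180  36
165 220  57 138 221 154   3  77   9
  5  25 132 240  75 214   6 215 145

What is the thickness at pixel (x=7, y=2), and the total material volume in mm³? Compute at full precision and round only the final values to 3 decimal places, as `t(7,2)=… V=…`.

span = t_max - t_min = 2.86 - 0.46 = 2.400
L(7,2) = 180, L_eff = 1 - 180/255 = 0.294118 (inverted)
t(7,2) = 2.86 - 2.400·0.294118 = 2.154
Σt over all 5·9 pixels = 61787/850 ≈ 72.6905882
V = pitch²·Σt = 0.97²·61787/850 = 68.395

t(7,2)=2.154 V=68.395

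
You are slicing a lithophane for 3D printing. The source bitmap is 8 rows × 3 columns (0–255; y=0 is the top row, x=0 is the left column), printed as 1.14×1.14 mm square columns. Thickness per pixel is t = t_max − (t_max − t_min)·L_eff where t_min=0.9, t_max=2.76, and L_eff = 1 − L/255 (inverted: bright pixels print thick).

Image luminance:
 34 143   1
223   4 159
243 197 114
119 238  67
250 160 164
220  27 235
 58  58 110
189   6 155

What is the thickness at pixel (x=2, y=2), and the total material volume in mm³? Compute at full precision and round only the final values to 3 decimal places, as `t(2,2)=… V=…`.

t(2,2)=1.732 V=58.159

span = t_max - t_min = 2.76 - 0.9 = 1.860
L(2,2) = 114, L_eff = 1 - 114/255 = 0.552941 (inverted)
t(2,2) = 2.76 - 1.860·0.552941 = 1.732
Σt over all 8·3 pixels = 95097/2125 ≈ 44.7515294
V = pitch²·Σt = 1.14²·95097/2125 = 58.159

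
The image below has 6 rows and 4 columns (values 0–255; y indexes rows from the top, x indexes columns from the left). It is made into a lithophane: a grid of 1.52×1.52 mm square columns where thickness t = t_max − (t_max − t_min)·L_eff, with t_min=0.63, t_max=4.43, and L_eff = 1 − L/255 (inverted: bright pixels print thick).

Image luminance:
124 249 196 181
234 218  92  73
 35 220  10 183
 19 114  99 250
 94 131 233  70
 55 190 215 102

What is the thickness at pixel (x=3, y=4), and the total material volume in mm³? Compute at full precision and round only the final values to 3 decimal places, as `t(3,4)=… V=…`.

span = t_max - t_min = 4.43 - 0.63 = 3.800
L(3,4) = 70, L_eff = 1 - 70/255 = 0.725490 (inverted)
t(3,4) = 4.43 - 3.800·0.725490 = 1.673
Σt over all 6·4 pixels = 27877/425 ≈ 65.5929412
V = pitch²·Σt = 1.52²·27877/425 = 151.546

t(3,4)=1.673 V=151.546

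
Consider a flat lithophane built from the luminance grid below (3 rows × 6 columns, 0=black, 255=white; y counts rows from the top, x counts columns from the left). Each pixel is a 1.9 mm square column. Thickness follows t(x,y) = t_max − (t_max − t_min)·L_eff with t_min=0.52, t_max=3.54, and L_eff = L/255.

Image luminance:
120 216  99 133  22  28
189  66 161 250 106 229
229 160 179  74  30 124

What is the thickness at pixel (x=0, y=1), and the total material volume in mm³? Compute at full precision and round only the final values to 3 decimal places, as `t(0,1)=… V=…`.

t(0,1)=1.302 V=126.779

span = t_max - t_min = 3.54 - 0.52 = 3.020
L(0,1) = 189, L_eff = 189/255 = 0.741176
t(0,1) = 3.54 - 3.020·0.741176 = 1.302
Σt over all 3·6 pixels = 29851/850 ≈ 35.1188235
V = pitch²·Σt = 1.9²·29851/850 = 126.779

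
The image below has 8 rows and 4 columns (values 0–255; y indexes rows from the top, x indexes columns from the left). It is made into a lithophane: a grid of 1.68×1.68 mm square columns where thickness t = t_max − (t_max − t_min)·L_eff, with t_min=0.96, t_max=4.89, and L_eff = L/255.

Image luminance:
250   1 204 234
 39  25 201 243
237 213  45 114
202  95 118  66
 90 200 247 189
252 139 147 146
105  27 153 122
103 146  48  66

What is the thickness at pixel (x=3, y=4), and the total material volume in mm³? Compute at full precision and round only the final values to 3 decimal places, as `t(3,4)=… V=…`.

t(3,4)=1.977 V=247.343

span = t_max - t_min = 4.89 - 0.96 = 3.930
L(3,4) = 189, L_eff = 189/255 = 0.741176
t(3,4) = 4.89 - 3.930·0.741176 = 1.977
Σt over all 8·4 pixels = 744903/8500 ≈ 87.6356471
V = pitch²·Σt = 1.68²·744903/8500 = 247.343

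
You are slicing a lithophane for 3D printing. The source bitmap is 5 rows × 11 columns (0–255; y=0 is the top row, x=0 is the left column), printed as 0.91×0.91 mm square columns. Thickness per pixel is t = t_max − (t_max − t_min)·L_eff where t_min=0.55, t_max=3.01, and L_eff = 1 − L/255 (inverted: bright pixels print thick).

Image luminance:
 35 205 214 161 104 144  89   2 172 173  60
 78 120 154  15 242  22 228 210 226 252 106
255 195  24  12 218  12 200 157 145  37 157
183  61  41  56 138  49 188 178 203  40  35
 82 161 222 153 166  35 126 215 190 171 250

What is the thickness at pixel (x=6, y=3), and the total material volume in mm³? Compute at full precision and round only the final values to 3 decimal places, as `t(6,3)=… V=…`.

span = t_max - t_min = 3.01 - 0.55 = 2.460
L(6,3) = 188, L_eff = 1 - 188/255 = 0.262745 (inverted)
t(6,3) = 3.01 - 2.460·0.262745 = 2.364
Σt over all 5·11 pixels = 861219/8500 ≈ 101.3198824
V = pitch²·Σt = 0.91²·861219/8500 = 83.903

t(6,3)=2.364 V=83.903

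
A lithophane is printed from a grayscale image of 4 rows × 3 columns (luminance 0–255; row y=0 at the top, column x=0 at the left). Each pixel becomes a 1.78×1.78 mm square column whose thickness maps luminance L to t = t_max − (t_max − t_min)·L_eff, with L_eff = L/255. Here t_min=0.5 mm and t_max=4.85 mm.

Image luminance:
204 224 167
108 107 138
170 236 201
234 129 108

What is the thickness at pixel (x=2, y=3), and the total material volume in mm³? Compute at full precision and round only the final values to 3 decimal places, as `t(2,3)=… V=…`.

t(2,3)=3.008 V=74.897

span = t_max - t_min = 4.85 - 0.5 = 4.350
L(2,3) = 108, L_eff = 108/255 = 0.423529
t(2,3) = 4.85 - 4.350·0.423529 = 3.008
Σt over all 4·3 pixels = 20093/850 ≈ 23.6388235
V = pitch²·Σt = 1.78²·20093/850 = 74.897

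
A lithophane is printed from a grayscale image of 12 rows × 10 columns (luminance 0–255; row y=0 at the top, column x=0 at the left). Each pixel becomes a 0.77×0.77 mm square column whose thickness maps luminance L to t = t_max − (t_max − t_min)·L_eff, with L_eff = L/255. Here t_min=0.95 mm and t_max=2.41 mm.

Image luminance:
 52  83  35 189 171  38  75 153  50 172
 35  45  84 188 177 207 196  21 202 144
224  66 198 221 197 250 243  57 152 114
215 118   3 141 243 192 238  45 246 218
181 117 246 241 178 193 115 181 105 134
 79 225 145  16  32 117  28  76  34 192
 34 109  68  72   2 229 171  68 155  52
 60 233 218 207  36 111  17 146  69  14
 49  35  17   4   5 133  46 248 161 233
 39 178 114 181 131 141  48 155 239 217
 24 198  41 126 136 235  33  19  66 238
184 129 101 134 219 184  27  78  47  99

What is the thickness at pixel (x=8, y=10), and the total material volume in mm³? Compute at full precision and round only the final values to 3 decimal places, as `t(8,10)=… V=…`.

t(8,10)=2.032 V=120.221

span = t_max - t_min = 2.41 - 0.95 = 1.460
L(8,10) = 66, L_eff = 66/255 = 0.258824
t(8,10) = 2.41 - 1.460·0.258824 = 2.032
Σt over all 12·10 pixels = 202.768
V = pitch²·Σt = 0.77²·202.768 = 120.221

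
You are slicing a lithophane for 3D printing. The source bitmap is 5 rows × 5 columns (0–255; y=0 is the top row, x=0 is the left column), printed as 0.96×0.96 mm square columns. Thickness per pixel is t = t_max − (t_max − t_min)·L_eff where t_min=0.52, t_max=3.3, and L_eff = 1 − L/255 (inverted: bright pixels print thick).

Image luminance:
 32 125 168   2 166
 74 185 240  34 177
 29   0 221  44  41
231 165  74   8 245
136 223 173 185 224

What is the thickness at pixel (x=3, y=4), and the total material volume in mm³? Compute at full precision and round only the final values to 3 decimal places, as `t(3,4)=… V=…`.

t(3,4)=2.537 V=44.152

span = t_max - t_min = 3.3 - 0.52 = 2.780
L(3,4) = 185, L_eff = 1 - 185/255 = 0.274510 (inverted)
t(3,4) = 3.3 - 2.780·0.274510 = 2.537
Σt over all 5·5 pixels = 305414/6375 ≈ 47.9080784
V = pitch²·Σt = 0.96²·305414/6375 = 44.152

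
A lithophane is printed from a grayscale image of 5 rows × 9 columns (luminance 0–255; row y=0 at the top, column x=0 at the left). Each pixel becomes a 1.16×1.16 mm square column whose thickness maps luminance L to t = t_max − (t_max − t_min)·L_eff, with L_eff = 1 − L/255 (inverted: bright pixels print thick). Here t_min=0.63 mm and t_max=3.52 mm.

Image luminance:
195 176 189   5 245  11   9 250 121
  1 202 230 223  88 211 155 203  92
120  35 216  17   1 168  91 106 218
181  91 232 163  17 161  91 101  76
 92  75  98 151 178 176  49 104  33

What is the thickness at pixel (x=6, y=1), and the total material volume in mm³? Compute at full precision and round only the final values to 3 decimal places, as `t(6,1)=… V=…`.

span = t_max - t_min = 3.52 - 0.63 = 2.890
L(6,1) = 155, L_eff = 1 - 155/255 = 0.392157 (inverted)
t(6,1) = 3.52 - 2.890·0.392157 = 2.387
Σt over all 5·9 pixels = 34631/375 ≈ 92.3493333
V = pitch²·Σt = 1.16²·34631/375 = 124.265

t(6,1)=2.387 V=124.265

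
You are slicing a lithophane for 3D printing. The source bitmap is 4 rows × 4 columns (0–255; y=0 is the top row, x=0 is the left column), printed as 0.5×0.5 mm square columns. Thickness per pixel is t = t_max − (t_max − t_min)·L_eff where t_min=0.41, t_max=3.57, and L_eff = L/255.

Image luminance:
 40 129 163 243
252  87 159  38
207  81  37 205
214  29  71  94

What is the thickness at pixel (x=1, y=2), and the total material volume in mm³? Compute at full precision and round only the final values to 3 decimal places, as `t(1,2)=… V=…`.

span = t_max - t_min = 3.57 - 0.41 = 3.160
L(1,2) = 81, L_eff = 81/255 = 0.317647
t(1,2) = 3.57 - 3.160·0.317647 = 2.566
Σt over all 4·4 pixels = 67423/2125 ≈ 31.7284706
V = pitch²·Σt = 0.5²·67423/2125 = 7.932

t(1,2)=2.566 V=7.932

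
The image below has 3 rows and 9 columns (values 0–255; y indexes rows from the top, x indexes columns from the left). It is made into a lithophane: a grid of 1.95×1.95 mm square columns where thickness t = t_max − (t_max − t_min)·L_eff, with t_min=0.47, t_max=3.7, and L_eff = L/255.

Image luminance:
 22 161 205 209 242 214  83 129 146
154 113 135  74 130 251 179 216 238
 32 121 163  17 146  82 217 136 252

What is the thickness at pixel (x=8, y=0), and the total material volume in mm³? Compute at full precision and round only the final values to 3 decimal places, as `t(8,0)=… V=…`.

span = t_max - t_min = 3.7 - 0.47 = 3.230
L(8,0) = 146, L_eff = 146/255 = 0.572549
t(8,0) = 3.7 - 3.230·0.572549 = 1.851
Σt over all 3·9 pixels = 72577/1500 ≈ 48.3846667
V = pitch²·Σt = 1.95²·72577/1500 = 183.983

t(8,0)=1.851 V=183.983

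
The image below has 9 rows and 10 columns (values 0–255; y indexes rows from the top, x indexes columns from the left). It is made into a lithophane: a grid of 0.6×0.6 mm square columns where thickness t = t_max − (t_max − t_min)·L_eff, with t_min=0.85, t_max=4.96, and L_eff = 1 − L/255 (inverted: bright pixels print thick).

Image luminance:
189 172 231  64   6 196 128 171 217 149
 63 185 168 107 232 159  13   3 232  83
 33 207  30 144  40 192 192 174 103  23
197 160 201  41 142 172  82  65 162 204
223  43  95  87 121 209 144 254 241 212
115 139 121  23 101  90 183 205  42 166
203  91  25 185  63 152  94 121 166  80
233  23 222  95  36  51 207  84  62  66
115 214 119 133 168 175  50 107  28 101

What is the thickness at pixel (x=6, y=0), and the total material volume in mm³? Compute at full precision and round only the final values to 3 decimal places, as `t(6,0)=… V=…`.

t(6,0)=2.913 V=94.934

span = t_max - t_min = 4.96 - 0.85 = 4.110
L(6,0) = 128, L_eff = 1 - 128/255 = 0.498039 (inverted)
t(6,0) = 4.96 - 4.110·0.498039 = 2.913
Σt over all 9·10 pixels = 448301/1700 ≈ 263.7064706
V = pitch²·Σt = 0.6²·448301/1700 = 94.934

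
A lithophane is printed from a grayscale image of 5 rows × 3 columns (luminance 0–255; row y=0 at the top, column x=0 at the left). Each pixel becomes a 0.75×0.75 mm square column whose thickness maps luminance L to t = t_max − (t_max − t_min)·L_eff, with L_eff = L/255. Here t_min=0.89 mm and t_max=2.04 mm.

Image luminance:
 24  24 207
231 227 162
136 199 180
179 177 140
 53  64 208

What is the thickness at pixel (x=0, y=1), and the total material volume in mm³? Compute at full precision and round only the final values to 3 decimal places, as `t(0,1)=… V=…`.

span = t_max - t_min = 2.04 - 0.89 = 1.150
L(0,1) = 231, L_eff = 231/255 = 0.905882
t(0,1) = 2.04 - 1.150·0.905882 = 0.998
Σt over all 5·3 pixels = 35069/1700 ≈ 20.6288235
V = pitch²·Σt = 0.75²·35069/1700 = 11.604

t(0,1)=0.998 V=11.604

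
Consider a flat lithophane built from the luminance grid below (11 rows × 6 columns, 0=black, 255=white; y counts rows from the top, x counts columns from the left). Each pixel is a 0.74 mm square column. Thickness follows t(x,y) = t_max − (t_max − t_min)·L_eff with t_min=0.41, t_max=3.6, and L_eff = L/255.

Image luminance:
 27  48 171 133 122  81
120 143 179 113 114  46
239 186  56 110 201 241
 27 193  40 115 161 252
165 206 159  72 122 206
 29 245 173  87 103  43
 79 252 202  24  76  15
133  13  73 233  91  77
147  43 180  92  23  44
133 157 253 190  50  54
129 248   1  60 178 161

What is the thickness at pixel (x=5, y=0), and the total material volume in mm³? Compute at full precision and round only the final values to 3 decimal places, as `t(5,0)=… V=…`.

span = t_max - t_min = 3.6 - 0.41 = 3.190
L(5,0) = 81, L_eff = 81/255 = 0.317647
t(5,0) = 3.6 - 3.190·0.317647 = 2.587
Σt over all 11·6 pixels = 1154153/8500 ≈ 135.7827059
V = pitch²·Σt = 0.74²·1154153/8500 = 74.355

t(5,0)=2.587 V=74.355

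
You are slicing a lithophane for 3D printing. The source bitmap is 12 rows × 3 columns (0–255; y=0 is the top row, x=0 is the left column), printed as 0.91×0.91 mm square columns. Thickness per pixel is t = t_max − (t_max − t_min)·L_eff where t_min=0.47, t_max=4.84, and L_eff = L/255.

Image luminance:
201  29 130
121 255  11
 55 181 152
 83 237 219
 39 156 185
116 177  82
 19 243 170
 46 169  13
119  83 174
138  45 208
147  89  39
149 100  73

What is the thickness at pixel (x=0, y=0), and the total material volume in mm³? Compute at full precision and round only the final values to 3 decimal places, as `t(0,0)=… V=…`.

span = t_max - t_min = 4.84 - 0.47 = 4.370
L(0,0) = 201, L_eff = 201/255 = 0.788235
t(0,0) = 4.84 - 4.370·0.788235 = 1.395
Σt over all 12·3 pixels = 2497159/25500 ≈ 97.9278039
V = pitch²·Σt = 0.91²·2497159/25500 = 81.094

t(0,0)=1.395 V=81.094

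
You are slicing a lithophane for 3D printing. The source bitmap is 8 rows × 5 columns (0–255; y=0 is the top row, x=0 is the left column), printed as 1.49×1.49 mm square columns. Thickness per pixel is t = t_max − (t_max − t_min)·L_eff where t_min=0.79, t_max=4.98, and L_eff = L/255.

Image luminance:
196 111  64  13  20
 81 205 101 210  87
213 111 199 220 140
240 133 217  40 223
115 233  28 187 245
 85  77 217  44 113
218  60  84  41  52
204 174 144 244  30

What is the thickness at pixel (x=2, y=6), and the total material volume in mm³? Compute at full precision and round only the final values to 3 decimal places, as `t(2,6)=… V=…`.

span = t_max - t_min = 4.98 - 0.79 = 4.190
L(2,6) = 84, L_eff = 84/255 = 0.329412
t(2,6) = 4.98 - 4.190·0.329412 = 3.600
Σt over all 8·5 pixels = 2809039/25500 ≈ 110.1583922
V = pitch²·Σt = 1.49²·2809039/25500 = 244.563

t(2,6)=3.600 V=244.563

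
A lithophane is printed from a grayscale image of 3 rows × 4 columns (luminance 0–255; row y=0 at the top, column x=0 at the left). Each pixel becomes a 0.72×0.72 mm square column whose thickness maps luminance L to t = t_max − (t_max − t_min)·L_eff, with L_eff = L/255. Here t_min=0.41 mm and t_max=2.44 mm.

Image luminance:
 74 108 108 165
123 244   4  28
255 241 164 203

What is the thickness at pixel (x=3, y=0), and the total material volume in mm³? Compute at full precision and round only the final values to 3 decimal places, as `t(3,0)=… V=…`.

span = t_max - t_min = 2.44 - 0.41 = 2.030
L(3,0) = 165, L_eff = 165/255 = 0.647059
t(3,0) = 2.44 - 2.030·0.647059 = 1.126
Σt over all 3·4 pixels = 23417/1500 ≈ 15.6113333
V = pitch²·Σt = 0.72²·23417/1500 = 8.093

t(3,0)=1.126 V=8.093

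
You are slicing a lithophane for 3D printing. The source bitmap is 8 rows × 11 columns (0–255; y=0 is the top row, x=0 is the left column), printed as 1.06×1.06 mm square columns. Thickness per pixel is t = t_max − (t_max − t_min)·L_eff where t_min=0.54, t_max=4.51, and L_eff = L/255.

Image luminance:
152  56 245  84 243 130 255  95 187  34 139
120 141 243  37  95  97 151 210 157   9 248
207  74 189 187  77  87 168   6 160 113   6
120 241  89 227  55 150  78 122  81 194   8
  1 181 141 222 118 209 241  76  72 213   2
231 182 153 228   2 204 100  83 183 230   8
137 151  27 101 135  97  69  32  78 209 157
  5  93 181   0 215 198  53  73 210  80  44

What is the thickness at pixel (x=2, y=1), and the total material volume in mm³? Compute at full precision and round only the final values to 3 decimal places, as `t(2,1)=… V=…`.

span = t_max - t_min = 4.51 - 0.54 = 3.970
L(2,1) = 243, L_eff = 243/255 = 0.952941
t(2,1) = 4.51 - 3.970·0.952941 = 0.727
Σt over all 8·11 pixels = 1419304/6375 ≈ 222.6359216
V = pitch²·Σt = 1.06²·1419304/6375 = 250.154

t(2,1)=0.727 V=250.154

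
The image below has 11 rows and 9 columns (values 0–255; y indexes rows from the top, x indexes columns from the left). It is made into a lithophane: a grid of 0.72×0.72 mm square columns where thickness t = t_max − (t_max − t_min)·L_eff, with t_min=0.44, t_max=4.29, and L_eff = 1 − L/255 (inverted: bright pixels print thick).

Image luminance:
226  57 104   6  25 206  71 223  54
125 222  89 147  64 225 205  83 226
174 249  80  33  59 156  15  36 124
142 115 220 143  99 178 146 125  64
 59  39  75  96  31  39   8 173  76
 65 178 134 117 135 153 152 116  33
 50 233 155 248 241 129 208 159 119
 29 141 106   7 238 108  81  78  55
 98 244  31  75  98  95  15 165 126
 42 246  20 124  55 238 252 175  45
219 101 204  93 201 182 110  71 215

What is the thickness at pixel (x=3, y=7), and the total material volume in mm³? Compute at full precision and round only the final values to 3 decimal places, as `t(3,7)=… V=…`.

span = t_max - t_min = 4.29 - 0.44 = 3.850
L(3,7) = 7, L_eff = 1 - 7/255 = 0.972549 (inverted)
t(3,7) = 4.29 - 3.850·0.972549 = 0.546
Σt over all 11·9 pixels = 96283/425 ≈ 226.5482353
V = pitch²·Σt = 0.72²·96283/425 = 117.443

t(3,7)=0.546 V=117.443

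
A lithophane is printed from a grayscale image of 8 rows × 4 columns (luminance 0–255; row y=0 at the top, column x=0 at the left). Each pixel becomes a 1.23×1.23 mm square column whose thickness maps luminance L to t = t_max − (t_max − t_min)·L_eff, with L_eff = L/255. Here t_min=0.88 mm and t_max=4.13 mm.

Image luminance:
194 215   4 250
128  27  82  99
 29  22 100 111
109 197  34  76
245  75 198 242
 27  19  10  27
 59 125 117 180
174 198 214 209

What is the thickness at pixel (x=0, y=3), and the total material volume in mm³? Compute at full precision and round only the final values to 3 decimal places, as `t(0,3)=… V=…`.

t(0,3)=2.741 V=126.750

span = t_max - t_min = 4.13 - 0.88 = 3.250
L(0,3) = 109, L_eff = 109/255 = 0.427451
t(0,3) = 4.13 - 3.250·0.427451 = 2.741
Σt over all 8·4 pixels = 106819/1275 ≈ 83.7796078
V = pitch²·Σt = 1.23²·106819/1275 = 126.750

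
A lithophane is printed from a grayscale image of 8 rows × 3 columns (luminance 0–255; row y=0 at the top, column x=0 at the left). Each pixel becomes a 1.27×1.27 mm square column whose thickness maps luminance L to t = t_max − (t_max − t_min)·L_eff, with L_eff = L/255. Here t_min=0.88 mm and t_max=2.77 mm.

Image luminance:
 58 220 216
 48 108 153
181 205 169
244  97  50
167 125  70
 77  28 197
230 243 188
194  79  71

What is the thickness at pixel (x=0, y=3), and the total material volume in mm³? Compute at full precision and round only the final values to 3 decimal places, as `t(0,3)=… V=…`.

span = t_max - t_min = 2.77 - 0.88 = 1.890
L(0,3) = 244, L_eff = 244/255 = 0.956863
t(0,3) = 2.77 - 1.890·0.956863 = 0.962
Σt over all 8·3 pixels = 174873/4250 ≈ 41.1465882
V = pitch²·Σt = 1.27²·174873/4250 = 66.365

t(0,3)=0.962 V=66.365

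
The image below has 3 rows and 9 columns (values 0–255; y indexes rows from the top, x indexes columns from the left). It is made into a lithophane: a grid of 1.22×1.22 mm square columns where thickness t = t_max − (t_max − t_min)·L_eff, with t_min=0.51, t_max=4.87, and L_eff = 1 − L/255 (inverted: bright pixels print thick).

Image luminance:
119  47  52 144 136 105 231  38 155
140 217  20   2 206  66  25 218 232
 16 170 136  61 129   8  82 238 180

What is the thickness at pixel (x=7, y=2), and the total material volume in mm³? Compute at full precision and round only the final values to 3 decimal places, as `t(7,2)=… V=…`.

span = t_max - t_min = 4.87 - 0.51 = 4.360
L(7,2) = 238, L_eff = 1 - 238/255 = 0.066667 (inverted)
t(7,2) = 4.87 - 4.360·0.066667 = 4.579
Σt over all 3·9 pixels = 1734563/25500 ≈ 68.0220784
V = pitch²·Σt = 1.22²·1734563/25500 = 101.244

t(7,2)=4.579 V=101.244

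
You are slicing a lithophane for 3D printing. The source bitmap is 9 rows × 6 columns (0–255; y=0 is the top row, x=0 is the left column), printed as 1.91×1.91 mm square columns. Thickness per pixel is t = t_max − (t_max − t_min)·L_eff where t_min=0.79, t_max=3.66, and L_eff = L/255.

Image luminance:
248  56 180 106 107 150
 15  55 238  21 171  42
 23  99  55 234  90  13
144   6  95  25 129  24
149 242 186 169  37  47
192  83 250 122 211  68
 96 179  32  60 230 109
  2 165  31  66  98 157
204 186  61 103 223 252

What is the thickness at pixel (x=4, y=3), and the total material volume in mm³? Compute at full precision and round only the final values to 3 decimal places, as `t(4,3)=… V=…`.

span = t_max - t_min = 3.66 - 0.79 = 2.870
L(4,3) = 129, L_eff = 129/255 = 0.505882
t(4,3) = 3.66 - 2.870·0.505882 = 2.208
Σt over all 9·6 pixels = 268449/2125 ≈ 126.3289412
V = pitch²·Σt = 1.91²·268449/2125 = 460.861

t(4,3)=2.208 V=460.861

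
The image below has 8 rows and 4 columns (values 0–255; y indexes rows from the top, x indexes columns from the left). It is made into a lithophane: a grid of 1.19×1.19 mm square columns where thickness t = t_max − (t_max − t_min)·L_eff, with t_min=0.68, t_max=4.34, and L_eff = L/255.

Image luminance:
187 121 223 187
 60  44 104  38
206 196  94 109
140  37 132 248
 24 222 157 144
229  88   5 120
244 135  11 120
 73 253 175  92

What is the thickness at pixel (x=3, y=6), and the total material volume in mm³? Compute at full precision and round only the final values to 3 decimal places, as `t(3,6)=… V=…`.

span = t_max - t_min = 4.34 - 0.68 = 3.660
L(3,6) = 120, L_eff = 120/255 = 0.470588
t(3,6) = 4.34 - 3.660·0.470588 = 2.618
Σt over all 8·4 pixels = 166471/2125 ≈ 78.3392941
V = pitch²·Σt = 1.19²·166471/2125 = 110.936

t(3,6)=2.618 V=110.936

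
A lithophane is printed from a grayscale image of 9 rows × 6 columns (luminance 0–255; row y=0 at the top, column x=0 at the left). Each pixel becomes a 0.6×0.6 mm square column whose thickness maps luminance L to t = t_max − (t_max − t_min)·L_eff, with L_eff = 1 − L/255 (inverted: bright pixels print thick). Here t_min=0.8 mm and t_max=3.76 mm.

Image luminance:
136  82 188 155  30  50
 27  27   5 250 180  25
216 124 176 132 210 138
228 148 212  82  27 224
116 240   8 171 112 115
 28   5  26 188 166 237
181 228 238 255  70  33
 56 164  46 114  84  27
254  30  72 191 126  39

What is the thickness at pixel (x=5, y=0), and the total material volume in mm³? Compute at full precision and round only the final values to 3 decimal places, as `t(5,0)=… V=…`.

span = t_max - t_min = 3.76 - 0.8 = 2.960
L(5,0) = 50, L_eff = 1 - 50/255 = 0.803922 (inverted)
t(5,0) = 3.76 - 2.960·0.803922 = 1.380
Σt over all 9·6 pixels = 770608/6375 ≈ 120.8796863
V = pitch²·Σt = 0.6²·770608/6375 = 43.517

t(5,0)=1.380 V=43.517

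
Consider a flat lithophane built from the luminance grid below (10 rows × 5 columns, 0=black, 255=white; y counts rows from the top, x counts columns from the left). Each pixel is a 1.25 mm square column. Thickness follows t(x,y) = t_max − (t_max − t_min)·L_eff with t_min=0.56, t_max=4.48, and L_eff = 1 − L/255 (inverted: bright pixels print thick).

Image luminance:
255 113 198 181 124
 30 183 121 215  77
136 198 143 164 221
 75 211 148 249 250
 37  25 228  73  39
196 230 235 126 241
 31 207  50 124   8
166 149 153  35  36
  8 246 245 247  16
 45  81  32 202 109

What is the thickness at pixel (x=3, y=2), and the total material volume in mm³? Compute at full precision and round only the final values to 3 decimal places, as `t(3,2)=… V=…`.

t(3,2)=3.081 V=209.774

span = t_max - t_min = 4.48 - 0.56 = 3.920
L(3,2) = 164, L_eff = 1 - 164/255 = 0.356863 (inverted)
t(3,2) = 4.48 - 3.920·0.356863 = 3.081
Σt over all 10·5 pixels = 285292/2125 ≈ 134.2550588
V = pitch²·Σt = 1.25²·285292/2125 = 209.774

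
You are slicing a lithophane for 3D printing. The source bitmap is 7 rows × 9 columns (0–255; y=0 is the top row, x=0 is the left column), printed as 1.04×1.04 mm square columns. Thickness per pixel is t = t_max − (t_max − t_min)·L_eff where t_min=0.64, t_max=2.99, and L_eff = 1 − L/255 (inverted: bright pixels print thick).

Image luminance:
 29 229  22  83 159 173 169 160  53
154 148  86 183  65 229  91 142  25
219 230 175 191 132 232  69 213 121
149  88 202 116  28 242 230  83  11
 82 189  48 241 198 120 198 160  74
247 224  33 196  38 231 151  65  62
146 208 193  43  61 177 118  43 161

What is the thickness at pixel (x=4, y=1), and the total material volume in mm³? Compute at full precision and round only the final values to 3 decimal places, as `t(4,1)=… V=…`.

span = t_max - t_min = 2.99 - 0.64 = 2.350
L(4,1) = 65, L_eff = 1 - 65/255 = 0.745098 (inverted)
t(4,1) = 2.99 - 2.350·0.745098 = 1.239
Σt over all 7·9 pixels = 305809/2550 ≈ 119.9250980
V = pitch²·Σt = 1.04²·305809/2550 = 129.711

t(4,1)=1.239 V=129.711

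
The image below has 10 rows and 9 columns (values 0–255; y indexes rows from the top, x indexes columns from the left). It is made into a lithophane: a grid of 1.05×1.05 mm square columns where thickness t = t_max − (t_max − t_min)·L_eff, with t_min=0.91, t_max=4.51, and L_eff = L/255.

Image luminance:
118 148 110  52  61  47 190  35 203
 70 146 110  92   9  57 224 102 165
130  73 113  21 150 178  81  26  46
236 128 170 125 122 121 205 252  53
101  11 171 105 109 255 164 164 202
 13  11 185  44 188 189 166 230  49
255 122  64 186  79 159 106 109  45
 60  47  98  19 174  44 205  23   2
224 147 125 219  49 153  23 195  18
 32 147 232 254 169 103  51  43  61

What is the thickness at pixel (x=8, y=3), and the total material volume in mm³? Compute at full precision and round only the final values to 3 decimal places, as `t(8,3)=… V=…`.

span = t_max - t_min = 4.51 - 0.91 = 3.600
L(8,3) = 53, L_eff = 53/255 = 0.207843
t(8,3) = 4.51 - 3.600·0.207843 = 3.762
Σt over all 10·9 pixels = 218199/850 ≈ 256.7047059
V = pitch²·Σt = 1.05²·218199/850 = 283.017

t(8,3)=3.762 V=283.017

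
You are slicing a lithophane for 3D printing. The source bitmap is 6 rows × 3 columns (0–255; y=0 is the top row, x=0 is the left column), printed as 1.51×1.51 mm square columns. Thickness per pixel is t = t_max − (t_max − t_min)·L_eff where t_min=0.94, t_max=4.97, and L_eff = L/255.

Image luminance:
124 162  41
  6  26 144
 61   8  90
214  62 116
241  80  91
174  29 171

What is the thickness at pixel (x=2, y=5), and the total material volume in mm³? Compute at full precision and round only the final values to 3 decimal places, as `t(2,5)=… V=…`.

t(2,5)=2.268 V=137.674

span = t_max - t_min = 4.97 - 0.94 = 4.030
L(2,5) = 171, L_eff = 171/255 = 0.670588
t(2,5) = 4.97 - 4.030·0.670588 = 2.268
Σt over all 6·3 pixels = 153971/2550 ≈ 60.3807843
V = pitch²·Σt = 1.51²·153971/2550 = 137.674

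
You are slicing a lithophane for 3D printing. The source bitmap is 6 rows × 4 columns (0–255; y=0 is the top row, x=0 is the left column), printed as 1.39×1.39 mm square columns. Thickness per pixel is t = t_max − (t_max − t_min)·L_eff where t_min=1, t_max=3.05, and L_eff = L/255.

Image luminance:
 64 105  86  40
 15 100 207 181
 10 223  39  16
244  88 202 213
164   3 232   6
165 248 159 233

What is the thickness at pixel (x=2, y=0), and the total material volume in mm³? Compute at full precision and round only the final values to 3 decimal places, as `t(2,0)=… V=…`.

t(2,0)=2.359 V=94.164

span = t_max - t_min = 3.05 - 1 = 2.050
L(2,0) = 86, L_eff = 86/255 = 0.337255
t(2,0) = 3.05 - 2.050·0.337255 = 2.359
Σt over all 6·4 pixels = 14621/300 ≈ 48.7366667
V = pitch²·Σt = 1.39²·14621/300 = 94.164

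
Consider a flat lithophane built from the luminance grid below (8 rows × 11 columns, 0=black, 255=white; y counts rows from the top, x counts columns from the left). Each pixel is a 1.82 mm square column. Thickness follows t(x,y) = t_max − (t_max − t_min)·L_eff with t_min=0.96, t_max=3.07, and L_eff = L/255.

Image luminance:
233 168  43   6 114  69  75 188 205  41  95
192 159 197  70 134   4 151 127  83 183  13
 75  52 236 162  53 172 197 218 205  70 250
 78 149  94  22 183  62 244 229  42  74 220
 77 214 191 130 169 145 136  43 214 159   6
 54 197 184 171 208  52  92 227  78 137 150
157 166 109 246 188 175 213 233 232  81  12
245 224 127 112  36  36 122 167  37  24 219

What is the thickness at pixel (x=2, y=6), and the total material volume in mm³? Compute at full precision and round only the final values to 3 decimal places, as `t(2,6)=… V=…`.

span = t_max - t_min = 3.07 - 0.96 = 2.110
L(2,6) = 109, L_eff = 109/255 = 0.427451
t(2,6) = 3.07 - 2.110·0.427451 = 2.168
Σt over all 8·11 pixels = 172.256
V = pitch²·Σt = 1.82²·172.256 = 570.581

t(2,6)=2.168 V=570.581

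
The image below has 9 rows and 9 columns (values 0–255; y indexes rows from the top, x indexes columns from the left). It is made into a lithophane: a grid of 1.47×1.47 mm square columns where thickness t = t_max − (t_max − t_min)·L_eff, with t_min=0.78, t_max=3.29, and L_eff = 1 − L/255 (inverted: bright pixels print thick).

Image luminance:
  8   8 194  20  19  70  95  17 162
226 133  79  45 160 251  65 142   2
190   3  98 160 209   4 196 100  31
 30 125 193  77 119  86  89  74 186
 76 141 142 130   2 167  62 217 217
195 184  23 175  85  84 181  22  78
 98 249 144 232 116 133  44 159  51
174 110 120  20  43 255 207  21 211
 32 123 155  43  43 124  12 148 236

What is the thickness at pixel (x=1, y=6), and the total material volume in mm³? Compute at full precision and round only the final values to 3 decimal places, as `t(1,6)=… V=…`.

t(1,6)=3.231 V=331.146

span = t_max - t_min = 3.29 - 0.78 = 2.510
L(1,6) = 249, L_eff = 1 - 249/255 = 0.023529 (inverted)
t(1,6) = 3.29 - 2.510·0.023529 = 3.231
Σt over all 9·9 pixels = 65129/425 ≈ 153.2447059
V = pitch²·Σt = 1.47²·65129/425 = 331.146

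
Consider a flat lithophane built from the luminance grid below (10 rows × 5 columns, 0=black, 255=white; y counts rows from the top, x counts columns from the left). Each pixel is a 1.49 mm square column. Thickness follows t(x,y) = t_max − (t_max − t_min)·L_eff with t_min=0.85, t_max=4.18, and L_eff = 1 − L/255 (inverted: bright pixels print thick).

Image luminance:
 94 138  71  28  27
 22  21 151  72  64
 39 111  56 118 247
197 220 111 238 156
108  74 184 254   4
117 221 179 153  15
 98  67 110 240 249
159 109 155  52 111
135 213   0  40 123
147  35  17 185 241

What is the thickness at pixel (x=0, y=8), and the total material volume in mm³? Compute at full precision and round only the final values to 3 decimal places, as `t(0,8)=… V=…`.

span = t_max - t_min = 4.18 - 0.85 = 3.330
L(0,8) = 135, L_eff = 1 - 135/255 = 0.470588 (inverted)
t(0,8) = 4.18 - 3.330·0.470588 = 2.613
Σt over all 10·5 pixels = 512293/4250 ≈ 120.5395294
V = pitch²·Σt = 1.49²·512293/4250 = 267.610

t(0,8)=2.613 V=267.610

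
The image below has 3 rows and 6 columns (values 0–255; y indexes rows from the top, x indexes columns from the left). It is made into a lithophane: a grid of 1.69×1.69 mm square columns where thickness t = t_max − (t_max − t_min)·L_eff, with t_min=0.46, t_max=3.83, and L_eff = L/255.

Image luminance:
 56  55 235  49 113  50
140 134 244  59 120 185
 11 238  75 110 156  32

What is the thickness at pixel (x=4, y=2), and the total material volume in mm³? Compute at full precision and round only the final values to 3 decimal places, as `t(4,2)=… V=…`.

span = t_max - t_min = 3.83 - 0.46 = 3.370
L(4,2) = 156, L_eff = 156/255 = 0.611765
t(4,2) = 3.83 - 3.370·0.611765 = 1.768
Σt over all 3·6 pixels = 265769/6375 ≈ 41.6892549
V = pitch²·Σt = 1.69²·265769/6375 = 119.069

t(4,2)=1.768 V=119.069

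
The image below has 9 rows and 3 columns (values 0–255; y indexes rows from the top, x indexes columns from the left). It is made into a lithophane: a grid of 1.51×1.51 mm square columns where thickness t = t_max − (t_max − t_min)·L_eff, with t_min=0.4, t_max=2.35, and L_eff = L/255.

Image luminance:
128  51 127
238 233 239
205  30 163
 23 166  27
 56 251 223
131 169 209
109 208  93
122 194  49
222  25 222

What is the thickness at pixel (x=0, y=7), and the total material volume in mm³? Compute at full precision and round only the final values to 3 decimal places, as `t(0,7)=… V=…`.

span = t_max - t_min = 2.35 - 0.4 = 1.950
L(0,7) = 122, L_eff = 122/255 = 0.478431
t(0,7) = 2.35 - 1.950·0.478431 = 1.417
Σt over all 9·3 pixels = 14249/425 ≈ 33.5270588
V = pitch²·Σt = 1.51²·14249/425 = 76.445

t(0,7)=1.417 V=76.445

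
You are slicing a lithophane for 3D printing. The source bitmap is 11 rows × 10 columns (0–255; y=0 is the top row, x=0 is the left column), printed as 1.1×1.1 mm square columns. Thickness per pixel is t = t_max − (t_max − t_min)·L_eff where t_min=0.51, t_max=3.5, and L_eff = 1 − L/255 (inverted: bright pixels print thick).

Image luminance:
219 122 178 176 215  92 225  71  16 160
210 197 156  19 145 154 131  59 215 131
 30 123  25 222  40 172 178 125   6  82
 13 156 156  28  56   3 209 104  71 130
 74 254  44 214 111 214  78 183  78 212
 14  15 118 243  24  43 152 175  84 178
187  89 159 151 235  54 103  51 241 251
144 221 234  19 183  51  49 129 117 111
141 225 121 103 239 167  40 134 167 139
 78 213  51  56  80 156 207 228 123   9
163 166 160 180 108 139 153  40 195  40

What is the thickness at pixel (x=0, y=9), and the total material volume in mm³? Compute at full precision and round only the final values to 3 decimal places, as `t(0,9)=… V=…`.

t(0,9)=1.425 V=268.327

span = t_max - t_min = 3.5 - 0.51 = 2.990
L(0,9) = 78, L_eff = 1 - 78/255 = 0.694118 (inverted)
t(0,9) = 3.5 - 2.990·0.694118 = 1.425
Σt over all 11·10 pixels = 2827411/12750 ≈ 221.7577255
V = pitch²·Σt = 1.1²·2827411/12750 = 268.327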